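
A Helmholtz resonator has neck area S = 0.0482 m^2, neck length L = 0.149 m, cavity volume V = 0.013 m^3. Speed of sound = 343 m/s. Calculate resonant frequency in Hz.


Given values:
  S = 0.0482 m^2, L = 0.149 m, V = 0.013 m^3, c = 343 m/s
Formula: f = (c / (2*pi)) * sqrt(S / (V * L))
Compute V * L = 0.013 * 0.149 = 0.001937
Compute S / (V * L) = 0.0482 / 0.001937 = 24.8838
Compute sqrt(24.8838) = 4.988366
Compute c / (2*pi) = 343 / 6.283185 = 54.590148
f = 54.590148 * 4.988366 = 272.32

272.32 Hz


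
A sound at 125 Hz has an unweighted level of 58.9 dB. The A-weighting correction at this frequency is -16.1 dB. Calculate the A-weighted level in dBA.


Given values:
  SPL = 58.9 dB
  A-weighting at 125 Hz = -16.1 dB
Formula: L_A = SPL + A_weight
L_A = 58.9 + (-16.1)
L_A = 42.8

42.8 dBA


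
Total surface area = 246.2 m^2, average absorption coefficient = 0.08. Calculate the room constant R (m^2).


Given values:
  S = 246.2 m^2, alpha = 0.08
Formula: R = S * alpha / (1 - alpha)
Numerator: 246.2 * 0.08 = 19.696
Denominator: 1 - 0.08 = 0.92
R = 19.696 / 0.92 = 21.41

21.41 m^2


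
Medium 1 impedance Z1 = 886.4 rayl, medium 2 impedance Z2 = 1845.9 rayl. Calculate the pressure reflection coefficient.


Given values:
  Z1 = 886.4 rayl, Z2 = 1845.9 rayl
Formula: R = (Z2 - Z1) / (Z2 + Z1)
Numerator: Z2 - Z1 = 1845.9 - 886.4 = 959.5
Denominator: Z2 + Z1 = 1845.9 + 886.4 = 2732.3
R = 959.5 / 2732.3 = 0.3512

0.3512


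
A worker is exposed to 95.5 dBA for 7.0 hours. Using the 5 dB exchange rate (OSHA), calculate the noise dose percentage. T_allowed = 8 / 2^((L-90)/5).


Given values:
  L = 95.5 dBA, T = 7.0 hours
Formula: T_allowed = 8 / 2^((L - 90) / 5)
Compute exponent: (95.5 - 90) / 5 = 1.1
Compute 2^(1.1) = 2.143547
T_allowed = 8 / 2.143547 = 3.732132 hours
Dose = (T / T_allowed) * 100
Dose = (7.0 / 3.732132) * 100 = 187.56

187.56 %


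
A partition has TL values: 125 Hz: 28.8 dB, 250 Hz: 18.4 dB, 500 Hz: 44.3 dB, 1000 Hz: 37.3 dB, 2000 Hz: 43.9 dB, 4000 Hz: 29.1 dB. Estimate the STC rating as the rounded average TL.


Given TL values at each frequency:
  125 Hz: 28.8 dB
  250 Hz: 18.4 dB
  500 Hz: 44.3 dB
  1000 Hz: 37.3 dB
  2000 Hz: 43.9 dB
  4000 Hz: 29.1 dB
Formula: STC ~ round(average of TL values)
Sum = 28.8 + 18.4 + 44.3 + 37.3 + 43.9 + 29.1 = 201.8
Average = 201.8 / 6 = 33.63
Rounded: 34

34


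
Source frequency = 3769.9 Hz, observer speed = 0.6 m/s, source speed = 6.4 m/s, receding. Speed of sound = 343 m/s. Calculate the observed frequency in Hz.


Given values:
  f_s = 3769.9 Hz, v_o = 0.6 m/s, v_s = 6.4 m/s
  Direction: receding
Formula: f_o = f_s * (c - v_o) / (c + v_s)
Numerator: c - v_o = 343 - 0.6 = 342.4
Denominator: c + v_s = 343 + 6.4 = 349.4
f_o = 3769.9 * 342.4 / 349.4 = 3694.37

3694.37 Hz


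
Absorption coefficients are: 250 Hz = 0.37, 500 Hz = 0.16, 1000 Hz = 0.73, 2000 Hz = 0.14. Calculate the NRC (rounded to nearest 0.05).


Given values:
  a_250 = 0.37, a_500 = 0.16
  a_1000 = 0.73, a_2000 = 0.14
Formula: NRC = (a250 + a500 + a1000 + a2000) / 4
Sum = 0.37 + 0.16 + 0.73 + 0.14 = 1.4
NRC = 1.4 / 4 = 0.35
Rounded to nearest 0.05: 0.35

0.35


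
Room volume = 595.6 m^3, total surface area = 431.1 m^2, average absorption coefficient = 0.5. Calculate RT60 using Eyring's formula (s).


Given values:
  V = 595.6 m^3, S = 431.1 m^2, alpha = 0.5
Formula: RT60 = 0.161 * V / (-S * ln(1 - alpha))
Compute ln(1 - 0.5) = ln(0.5) = -0.693147
Denominator: -431.1 * -0.693147 = 298.8157
Numerator: 0.161 * 595.6 = 95.8916
RT60 = 95.8916 / 298.8157 = 0.321

0.321 s


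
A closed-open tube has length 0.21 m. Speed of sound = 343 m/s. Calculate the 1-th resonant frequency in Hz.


Given values:
  Tube type: closed-open, L = 0.21 m, c = 343 m/s, n = 1
Formula: f_n = (2n - 1) * c / (4 * L)
Compute 2n - 1 = 2*1 - 1 = 1
Compute 4 * L = 4 * 0.21 = 0.84
f = 1 * 343 / 0.84
f = 408.33

408.33 Hz


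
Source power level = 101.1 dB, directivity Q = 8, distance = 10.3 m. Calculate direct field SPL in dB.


Given values:
  Lw = 101.1 dB, Q = 8, r = 10.3 m
Formula: SPL = Lw + 10 * log10(Q / (4 * pi * r^2))
Compute 4 * pi * r^2 = 4 * pi * 10.3^2 = 1333.1663
Compute Q / denom = 8 / 1333.1663 = 0.00600075
Compute 10 * log10(0.00600075) = -22.2179
SPL = 101.1 + (-22.2179) = 78.88

78.88 dB


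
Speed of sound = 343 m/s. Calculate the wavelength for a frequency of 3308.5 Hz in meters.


Given values:
  c = 343 m/s, f = 3308.5 Hz
Formula: lambda = c / f
lambda = 343 / 3308.5
lambda = 0.1037

0.1037 m


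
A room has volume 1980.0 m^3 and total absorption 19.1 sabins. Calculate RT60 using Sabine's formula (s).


Given values:
  V = 1980.0 m^3
  A = 19.1 sabins
Formula: RT60 = 0.161 * V / A
Numerator: 0.161 * 1980.0 = 318.78
RT60 = 318.78 / 19.1 = 16.69

16.69 s


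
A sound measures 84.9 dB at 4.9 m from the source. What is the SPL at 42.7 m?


Given values:
  SPL1 = 84.9 dB, r1 = 4.9 m, r2 = 42.7 m
Formula: SPL2 = SPL1 - 20 * log10(r2 / r1)
Compute ratio: r2 / r1 = 42.7 / 4.9 = 8.7143
Compute log10: log10(8.7143) = 0.940233
Compute drop: 20 * 0.940233 = 18.8047
SPL2 = 84.9 - 18.8047 = 66.1

66.1 dB


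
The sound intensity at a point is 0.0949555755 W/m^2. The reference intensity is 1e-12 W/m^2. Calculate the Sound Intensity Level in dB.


Given values:
  I = 0.0949555755 W/m^2
  I_ref = 1e-12 W/m^2
Formula: SIL = 10 * log10(I / I_ref)
Compute ratio: I / I_ref = 94955575500
Compute log10: log10(94955575500) = 10.97752
Multiply: SIL = 10 * 10.97752 = 109.78

109.78 dB


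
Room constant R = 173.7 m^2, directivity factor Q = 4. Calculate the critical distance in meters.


Given values:
  R = 173.7 m^2, Q = 4
Formula: d_c = 0.141 * sqrt(Q * R)
Compute Q * R = 4 * 173.7 = 694.8
Compute sqrt(694.8) = 26.3591
d_c = 0.141 * 26.3591 = 3.717

3.717 m


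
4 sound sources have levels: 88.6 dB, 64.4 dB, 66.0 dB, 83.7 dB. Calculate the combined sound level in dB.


Formula: L_total = 10 * log10( sum(10^(Li/10)) )
  Source 1: 10^(88.6/10) = 724435960.075
  Source 2: 10^(64.4/10) = 2754228.7033
  Source 3: 10^(66.0/10) = 3981071.7055
  Source 4: 10^(83.7/10) = 234422881.532
Sum of linear values = 965594142.0158
L_total = 10 * log10(965594142.0158) = 89.85

89.85 dB


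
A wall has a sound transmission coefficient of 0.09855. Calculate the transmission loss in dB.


Given values:
  tau = 0.09855
Formula: TL = 10 * log10(1 / tau)
Compute 1 / tau = 1 / 0.09855 = 10.1471
Compute log10(10.1471) = 1.006342
TL = 10 * 1.006342 = 10.06

10.06 dB


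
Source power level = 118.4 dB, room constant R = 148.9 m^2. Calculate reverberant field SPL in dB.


Given values:
  Lw = 118.4 dB, R = 148.9 m^2
Formula: SPL = Lw + 10 * log10(4 / R)
Compute 4 / R = 4 / 148.9 = 0.026864
Compute 10 * log10(0.026864) = -15.7083
SPL = 118.4 + (-15.7083) = 102.69

102.69 dB


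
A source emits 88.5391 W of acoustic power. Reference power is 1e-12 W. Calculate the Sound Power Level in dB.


Given values:
  W = 88.5391 W
  W_ref = 1e-12 W
Formula: SWL = 10 * log10(W / W_ref)
Compute ratio: W / W_ref = 88539100000000
Compute log10: log10(88539100000000) = 13.947135
Multiply: SWL = 10 * 13.947135 = 139.47

139.47 dB


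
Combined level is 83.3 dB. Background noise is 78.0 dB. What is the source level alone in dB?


Given values:
  L_total = 83.3 dB, L_bg = 78.0 dB
Formula: L_source = 10 * log10(10^(L_total/10) - 10^(L_bg/10))
Convert to linear:
  10^(83.3/10) = 213796208.9502
  10^(78.0/10) = 63095734.448
Difference: 213796208.9502 - 63095734.448 = 150700474.5022
L_source = 10 * log10(150700474.5022) = 81.78

81.78 dB


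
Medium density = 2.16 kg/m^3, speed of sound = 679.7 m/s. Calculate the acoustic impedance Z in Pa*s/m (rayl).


Given values:
  rho = 2.16 kg/m^3
  c = 679.7 m/s
Formula: Z = rho * c
Z = 2.16 * 679.7
Z = 1468.15

1468.15 rayl


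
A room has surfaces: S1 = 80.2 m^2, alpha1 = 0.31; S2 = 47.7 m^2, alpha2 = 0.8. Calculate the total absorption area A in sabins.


Given surfaces:
  Surface 1: 80.2 * 0.31 = 24.862
  Surface 2: 47.7 * 0.8 = 38.16
Formula: A = sum(Si * alpha_i)
A = 24.862 + 38.16
A = 63.02

63.02 sabins


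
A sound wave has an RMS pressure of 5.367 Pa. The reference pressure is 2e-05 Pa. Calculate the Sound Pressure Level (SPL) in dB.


Given values:
  p = 5.367 Pa
  p_ref = 2e-05 Pa
Formula: SPL = 20 * log10(p / p_ref)
Compute ratio: p / p_ref = 5.367 / 2e-05 = 268350
Compute log10: log10(268350) = 5.428702
Multiply: SPL = 20 * 5.428702 = 108.57

108.57 dB


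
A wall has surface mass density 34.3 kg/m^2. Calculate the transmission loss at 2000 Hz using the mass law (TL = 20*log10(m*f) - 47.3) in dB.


Given values:
  m = 34.3 kg/m^2, f = 2000 Hz
Formula: TL = 20 * log10(m * f) - 47.3
Compute m * f = 34.3 * 2000 = 68600.0
Compute log10(68600.0) = 4.836324
Compute 20 * 4.836324 = 96.7265
TL = 96.7265 - 47.3 = 49.43

49.43 dB


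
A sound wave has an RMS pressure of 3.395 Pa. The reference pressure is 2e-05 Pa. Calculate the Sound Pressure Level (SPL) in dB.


Given values:
  p = 3.395 Pa
  p_ref = 2e-05 Pa
Formula: SPL = 20 * log10(p / p_ref)
Compute ratio: p / p_ref = 3.395 / 2e-05 = 169750
Compute log10: log10(169750) = 5.22981
Multiply: SPL = 20 * 5.22981 = 104.6

104.6 dB


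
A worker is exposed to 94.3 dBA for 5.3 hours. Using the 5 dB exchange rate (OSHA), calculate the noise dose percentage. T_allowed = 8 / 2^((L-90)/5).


Given values:
  L = 94.3 dBA, T = 5.3 hours
Formula: T_allowed = 8 / 2^((L - 90) / 5)
Compute exponent: (94.3 - 90) / 5 = 0.86
Compute 2^(0.86) = 1.815038
T_allowed = 8 / 1.815038 = 4.407621 hours
Dose = (T / T_allowed) * 100
Dose = (5.3 / 4.407621) * 100 = 120.25

120.25 %


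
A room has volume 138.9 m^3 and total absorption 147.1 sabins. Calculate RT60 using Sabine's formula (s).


Given values:
  V = 138.9 m^3
  A = 147.1 sabins
Formula: RT60 = 0.161 * V / A
Numerator: 0.161 * 138.9 = 22.3629
RT60 = 22.3629 / 147.1 = 0.152

0.152 s


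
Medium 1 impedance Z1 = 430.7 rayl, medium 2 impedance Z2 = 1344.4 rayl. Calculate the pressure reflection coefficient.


Given values:
  Z1 = 430.7 rayl, Z2 = 1344.4 rayl
Formula: R = (Z2 - Z1) / (Z2 + Z1)
Numerator: Z2 - Z1 = 1344.4 - 430.7 = 913.7
Denominator: Z2 + Z1 = 1344.4 + 430.7 = 1775.1
R = 913.7 / 1775.1 = 0.5147

0.5147


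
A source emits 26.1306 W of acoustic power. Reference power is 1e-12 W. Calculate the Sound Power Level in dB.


Given values:
  W = 26.1306 W
  W_ref = 1e-12 W
Formula: SWL = 10 * log10(W / W_ref)
Compute ratio: W / W_ref = 26130600000000
Compute log10: log10(26130600000000) = 13.417149
Multiply: SWL = 10 * 13.417149 = 134.17

134.17 dB


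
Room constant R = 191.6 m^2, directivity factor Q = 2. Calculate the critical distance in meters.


Given values:
  R = 191.6 m^2, Q = 2
Formula: d_c = 0.141 * sqrt(Q * R)
Compute Q * R = 2 * 191.6 = 383.2
Compute sqrt(383.2) = 19.5755
d_c = 0.141 * 19.5755 = 2.76

2.76 m


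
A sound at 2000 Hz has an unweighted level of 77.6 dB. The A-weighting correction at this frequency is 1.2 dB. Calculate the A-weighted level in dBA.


Given values:
  SPL = 77.6 dB
  A-weighting at 2000 Hz = 1.2 dB
Formula: L_A = SPL + A_weight
L_A = 77.6 + (1.2)
L_A = 78.8

78.8 dBA


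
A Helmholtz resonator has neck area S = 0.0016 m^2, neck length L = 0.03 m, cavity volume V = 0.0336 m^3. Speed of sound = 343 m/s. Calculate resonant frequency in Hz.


Given values:
  S = 0.0016 m^2, L = 0.03 m, V = 0.0336 m^3, c = 343 m/s
Formula: f = (c / (2*pi)) * sqrt(S / (V * L))
Compute V * L = 0.0336 * 0.03 = 0.001008
Compute S / (V * L) = 0.0016 / 0.001008 = 1.5873
Compute sqrt(1.5873) = 1.259881
Compute c / (2*pi) = 343 / 6.283185 = 54.590148
f = 54.590148 * 1.259881 = 68.78

68.78 Hz


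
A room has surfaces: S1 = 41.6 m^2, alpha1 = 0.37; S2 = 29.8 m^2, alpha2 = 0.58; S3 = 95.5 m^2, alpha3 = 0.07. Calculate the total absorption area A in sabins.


Given surfaces:
  Surface 1: 41.6 * 0.37 = 15.392
  Surface 2: 29.8 * 0.58 = 17.284
  Surface 3: 95.5 * 0.07 = 6.685
Formula: A = sum(Si * alpha_i)
A = 15.392 + 17.284 + 6.685
A = 39.36

39.36 sabins


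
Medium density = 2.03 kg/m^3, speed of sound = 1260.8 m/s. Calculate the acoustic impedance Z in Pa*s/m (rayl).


Given values:
  rho = 2.03 kg/m^3
  c = 1260.8 m/s
Formula: Z = rho * c
Z = 2.03 * 1260.8
Z = 2559.42

2559.42 rayl


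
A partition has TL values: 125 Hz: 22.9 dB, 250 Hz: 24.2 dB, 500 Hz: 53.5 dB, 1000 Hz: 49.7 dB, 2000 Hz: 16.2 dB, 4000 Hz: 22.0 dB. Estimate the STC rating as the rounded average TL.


Given TL values at each frequency:
  125 Hz: 22.9 dB
  250 Hz: 24.2 dB
  500 Hz: 53.5 dB
  1000 Hz: 49.7 dB
  2000 Hz: 16.2 dB
  4000 Hz: 22.0 dB
Formula: STC ~ round(average of TL values)
Sum = 22.9 + 24.2 + 53.5 + 49.7 + 16.2 + 22.0 = 188.5
Average = 188.5 / 6 = 31.42
Rounded: 31

31


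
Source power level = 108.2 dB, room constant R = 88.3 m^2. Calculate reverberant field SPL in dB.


Given values:
  Lw = 108.2 dB, R = 88.3 m^2
Formula: SPL = Lw + 10 * log10(4 / R)
Compute 4 / R = 4 / 88.3 = 0.0453
Compute 10 * log10(0.0453) = -13.439
SPL = 108.2 + (-13.439) = 94.76

94.76 dB


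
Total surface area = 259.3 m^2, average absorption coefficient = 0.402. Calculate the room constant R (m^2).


Given values:
  S = 259.3 m^2, alpha = 0.402
Formula: R = S * alpha / (1 - alpha)
Numerator: 259.3 * 0.402 = 104.2386
Denominator: 1 - 0.402 = 0.598
R = 104.2386 / 0.598 = 174.31

174.31 m^2


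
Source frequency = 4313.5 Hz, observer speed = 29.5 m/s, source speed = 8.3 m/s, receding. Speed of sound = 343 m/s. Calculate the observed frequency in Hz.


Given values:
  f_s = 4313.5 Hz, v_o = 29.5 m/s, v_s = 8.3 m/s
  Direction: receding
Formula: f_o = f_s * (c - v_o) / (c + v_s)
Numerator: c - v_o = 343 - 29.5 = 313.5
Denominator: c + v_s = 343 + 8.3 = 351.3
f_o = 4313.5 * 313.5 / 351.3 = 3849.37

3849.37 Hz


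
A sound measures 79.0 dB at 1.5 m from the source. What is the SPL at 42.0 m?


Given values:
  SPL1 = 79.0 dB, r1 = 1.5 m, r2 = 42.0 m
Formula: SPL2 = SPL1 - 20 * log10(r2 / r1)
Compute ratio: r2 / r1 = 42.0 / 1.5 = 28.0
Compute log10: log10(28.0) = 1.447158
Compute drop: 20 * 1.447158 = 28.9432
SPL2 = 79.0 - 28.9432 = 50.06

50.06 dB


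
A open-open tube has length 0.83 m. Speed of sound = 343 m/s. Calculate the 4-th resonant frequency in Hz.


Given values:
  Tube type: open-open, L = 0.83 m, c = 343 m/s, n = 4
Formula: f_n = n * c / (2 * L)
Compute 2 * L = 2 * 0.83 = 1.66
f = 4 * 343 / 1.66
f = 826.51

826.51 Hz


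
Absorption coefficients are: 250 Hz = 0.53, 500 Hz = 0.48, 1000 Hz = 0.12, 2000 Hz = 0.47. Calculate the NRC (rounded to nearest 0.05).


Given values:
  a_250 = 0.53, a_500 = 0.48
  a_1000 = 0.12, a_2000 = 0.47
Formula: NRC = (a250 + a500 + a1000 + a2000) / 4
Sum = 0.53 + 0.48 + 0.12 + 0.47 = 1.6
NRC = 1.6 / 4 = 0.4
Rounded to nearest 0.05: 0.4

0.4


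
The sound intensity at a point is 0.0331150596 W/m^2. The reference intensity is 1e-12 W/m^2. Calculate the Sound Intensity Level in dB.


Given values:
  I = 0.0331150596 W/m^2
  I_ref = 1e-12 W/m^2
Formula: SIL = 10 * log10(I / I_ref)
Compute ratio: I / I_ref = 33115059600
Compute log10: log10(33115059600) = 10.520026
Multiply: SIL = 10 * 10.520026 = 105.2

105.2 dB


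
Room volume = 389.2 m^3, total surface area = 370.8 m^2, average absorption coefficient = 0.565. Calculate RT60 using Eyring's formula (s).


Given values:
  V = 389.2 m^3, S = 370.8 m^2, alpha = 0.565
Formula: RT60 = 0.161 * V / (-S * ln(1 - alpha))
Compute ln(1 - 0.565) = ln(0.435) = -0.832409
Denominator: -370.8 * -0.832409 = 308.6573
Numerator: 0.161 * 389.2 = 62.6612
RT60 = 62.6612 / 308.6573 = 0.203

0.203 s


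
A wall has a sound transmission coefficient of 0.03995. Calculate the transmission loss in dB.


Given values:
  tau = 0.03995
Formula: TL = 10 * log10(1 / tau)
Compute 1 / tau = 1 / 0.03995 = 25.0313
Compute log10(25.0313) = 1.398483
TL = 10 * 1.398483 = 13.98

13.98 dB


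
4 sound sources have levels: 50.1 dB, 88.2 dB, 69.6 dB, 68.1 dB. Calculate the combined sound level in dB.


Formula: L_total = 10 * log10( sum(10^(Li/10)) )
  Source 1: 10^(50.1/10) = 102329.2992
  Source 2: 10^(88.2/10) = 660693448.0076
  Source 3: 10^(69.6/10) = 9120108.3936
  Source 4: 10^(68.1/10) = 6456542.2903
Sum of linear values = 676372427.9907
L_total = 10 * log10(676372427.9907) = 88.3

88.3 dB


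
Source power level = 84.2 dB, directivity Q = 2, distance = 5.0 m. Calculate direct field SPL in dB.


Given values:
  Lw = 84.2 dB, Q = 2, r = 5.0 m
Formula: SPL = Lw + 10 * log10(Q / (4 * pi * r^2))
Compute 4 * pi * r^2 = 4 * pi * 5.0^2 = 314.1593
Compute Q / denom = 2 / 314.1593 = 0.0063662
Compute 10 * log10(0.0063662) = -21.9612
SPL = 84.2 + (-21.9612) = 62.24

62.24 dB


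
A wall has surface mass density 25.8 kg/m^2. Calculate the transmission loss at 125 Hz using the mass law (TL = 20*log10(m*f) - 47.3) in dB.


Given values:
  m = 25.8 kg/m^2, f = 125 Hz
Formula: TL = 20 * log10(m * f) - 47.3
Compute m * f = 25.8 * 125 = 3225.0
Compute log10(3225.0) = 3.50853
Compute 20 * 3.50853 = 70.1706
TL = 70.1706 - 47.3 = 22.87

22.87 dB


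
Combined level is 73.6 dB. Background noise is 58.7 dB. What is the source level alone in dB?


Given values:
  L_total = 73.6 dB, L_bg = 58.7 dB
Formula: L_source = 10 * log10(10^(L_total/10) - 10^(L_bg/10))
Convert to linear:
  10^(73.6/10) = 22908676.5277
  10^(58.7/10) = 741310.2413
Difference: 22908676.5277 - 741310.2413 = 22167366.2864
L_source = 10 * log10(22167366.2864) = 73.46

73.46 dB


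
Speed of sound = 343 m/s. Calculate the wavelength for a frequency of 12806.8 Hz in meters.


Given values:
  c = 343 m/s, f = 12806.8 Hz
Formula: lambda = c / f
lambda = 343 / 12806.8
lambda = 0.0268

0.0268 m


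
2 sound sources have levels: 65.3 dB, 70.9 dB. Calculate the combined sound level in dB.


Formula: L_total = 10 * log10( sum(10^(Li/10)) )
  Source 1: 10^(65.3/10) = 3388441.5614
  Source 2: 10^(70.9/10) = 12302687.7081
Sum of linear values = 15691129.2695
L_total = 10 * log10(15691129.2695) = 71.96

71.96 dB


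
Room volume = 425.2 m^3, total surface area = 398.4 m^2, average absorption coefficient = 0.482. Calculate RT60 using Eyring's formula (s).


Given values:
  V = 425.2 m^3, S = 398.4 m^2, alpha = 0.482
Formula: RT60 = 0.161 * V / (-S * ln(1 - alpha))
Compute ln(1 - 0.482) = ln(0.518) = -0.65778
Denominator: -398.4 * -0.65778 = 262.0596
Numerator: 0.161 * 425.2 = 68.4572
RT60 = 68.4572 / 262.0596 = 0.261

0.261 s


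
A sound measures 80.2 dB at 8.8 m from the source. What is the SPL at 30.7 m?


Given values:
  SPL1 = 80.2 dB, r1 = 8.8 m, r2 = 30.7 m
Formula: SPL2 = SPL1 - 20 * log10(r2 / r1)
Compute ratio: r2 / r1 = 30.7 / 8.8 = 3.4886
Compute log10: log10(3.4886) = 0.542651
Compute drop: 20 * 0.542651 = 10.853
SPL2 = 80.2 - 10.853 = 69.35

69.35 dB


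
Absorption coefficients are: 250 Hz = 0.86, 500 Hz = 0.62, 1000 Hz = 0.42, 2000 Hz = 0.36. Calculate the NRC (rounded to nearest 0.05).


Given values:
  a_250 = 0.86, a_500 = 0.62
  a_1000 = 0.42, a_2000 = 0.36
Formula: NRC = (a250 + a500 + a1000 + a2000) / 4
Sum = 0.86 + 0.62 + 0.42 + 0.36 = 2.26
NRC = 2.26 / 4 = 0.565
Rounded to nearest 0.05: 0.55

0.55


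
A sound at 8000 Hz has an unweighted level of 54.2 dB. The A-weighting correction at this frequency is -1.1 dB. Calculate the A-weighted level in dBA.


Given values:
  SPL = 54.2 dB
  A-weighting at 8000 Hz = -1.1 dB
Formula: L_A = SPL + A_weight
L_A = 54.2 + (-1.1)
L_A = 53.1

53.1 dBA


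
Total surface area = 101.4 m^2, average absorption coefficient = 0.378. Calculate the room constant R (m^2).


Given values:
  S = 101.4 m^2, alpha = 0.378
Formula: R = S * alpha / (1 - alpha)
Numerator: 101.4 * 0.378 = 38.3292
Denominator: 1 - 0.378 = 0.622
R = 38.3292 / 0.622 = 61.62

61.62 m^2


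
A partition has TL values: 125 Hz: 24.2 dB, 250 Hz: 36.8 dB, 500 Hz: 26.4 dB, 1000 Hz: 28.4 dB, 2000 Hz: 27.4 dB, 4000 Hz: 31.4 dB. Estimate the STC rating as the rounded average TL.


Given TL values at each frequency:
  125 Hz: 24.2 dB
  250 Hz: 36.8 dB
  500 Hz: 26.4 dB
  1000 Hz: 28.4 dB
  2000 Hz: 27.4 dB
  4000 Hz: 31.4 dB
Formula: STC ~ round(average of TL values)
Sum = 24.2 + 36.8 + 26.4 + 28.4 + 27.4 + 31.4 = 174.6
Average = 174.6 / 6 = 29.1
Rounded: 29

29


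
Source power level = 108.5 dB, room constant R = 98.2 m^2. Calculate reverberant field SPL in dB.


Given values:
  Lw = 108.5 dB, R = 98.2 m^2
Formula: SPL = Lw + 10 * log10(4 / R)
Compute 4 / R = 4 / 98.2 = 0.040733
Compute 10 * log10(0.040733) = -13.9005
SPL = 108.5 + (-13.9005) = 94.6

94.6 dB


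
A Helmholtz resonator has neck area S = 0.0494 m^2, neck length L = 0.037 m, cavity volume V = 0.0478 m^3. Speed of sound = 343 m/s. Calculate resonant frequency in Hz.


Given values:
  S = 0.0494 m^2, L = 0.037 m, V = 0.0478 m^3, c = 343 m/s
Formula: f = (c / (2*pi)) * sqrt(S / (V * L))
Compute V * L = 0.0478 * 0.037 = 0.0017686
Compute S / (V * L) = 0.0494 / 0.0017686 = 27.9317
Compute sqrt(27.9317) = 5.285045
Compute c / (2*pi) = 343 / 6.283185 = 54.590148
f = 54.590148 * 5.285045 = 288.51

288.51 Hz


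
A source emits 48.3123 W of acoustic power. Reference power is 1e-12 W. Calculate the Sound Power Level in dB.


Given values:
  W = 48.3123 W
  W_ref = 1e-12 W
Formula: SWL = 10 * log10(W / W_ref)
Compute ratio: W / W_ref = 48312300000000
Compute log10: log10(48312300000000) = 13.684058
Multiply: SWL = 10 * 13.684058 = 136.84

136.84 dB


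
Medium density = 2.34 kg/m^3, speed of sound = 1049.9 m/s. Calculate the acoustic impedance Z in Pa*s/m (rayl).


Given values:
  rho = 2.34 kg/m^3
  c = 1049.9 m/s
Formula: Z = rho * c
Z = 2.34 * 1049.9
Z = 2456.77

2456.77 rayl


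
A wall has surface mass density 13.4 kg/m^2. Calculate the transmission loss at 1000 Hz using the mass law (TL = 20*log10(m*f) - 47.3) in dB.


Given values:
  m = 13.4 kg/m^2, f = 1000 Hz
Formula: TL = 20 * log10(m * f) - 47.3
Compute m * f = 13.4 * 1000 = 13400.0
Compute log10(13400.0) = 4.127105
Compute 20 * 4.127105 = 82.5421
TL = 82.5421 - 47.3 = 35.24

35.24 dB


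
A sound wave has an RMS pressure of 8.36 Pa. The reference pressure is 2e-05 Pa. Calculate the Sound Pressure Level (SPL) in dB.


Given values:
  p = 8.36 Pa
  p_ref = 2e-05 Pa
Formula: SPL = 20 * log10(p / p_ref)
Compute ratio: p / p_ref = 8.36 / 2e-05 = 418000
Compute log10: log10(418000) = 5.621176
Multiply: SPL = 20 * 5.621176 = 112.42

112.42 dB


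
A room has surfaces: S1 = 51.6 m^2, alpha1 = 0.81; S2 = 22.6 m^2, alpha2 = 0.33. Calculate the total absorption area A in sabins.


Given surfaces:
  Surface 1: 51.6 * 0.81 = 41.796
  Surface 2: 22.6 * 0.33 = 7.458
Formula: A = sum(Si * alpha_i)
A = 41.796 + 7.458
A = 49.25

49.25 sabins


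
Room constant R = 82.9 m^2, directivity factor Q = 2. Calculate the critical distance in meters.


Given values:
  R = 82.9 m^2, Q = 2
Formula: d_c = 0.141 * sqrt(Q * R)
Compute Q * R = 2 * 82.9 = 165.8
Compute sqrt(165.8) = 12.8763
d_c = 0.141 * 12.8763 = 1.816

1.816 m


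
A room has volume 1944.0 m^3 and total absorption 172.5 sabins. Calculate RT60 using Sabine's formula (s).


Given values:
  V = 1944.0 m^3
  A = 172.5 sabins
Formula: RT60 = 0.161 * V / A
Numerator: 0.161 * 1944.0 = 312.984
RT60 = 312.984 / 172.5 = 1.814

1.814 s


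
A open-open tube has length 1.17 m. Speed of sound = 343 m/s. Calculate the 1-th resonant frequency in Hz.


Given values:
  Tube type: open-open, L = 1.17 m, c = 343 m/s, n = 1
Formula: f_n = n * c / (2 * L)
Compute 2 * L = 2 * 1.17 = 2.34
f = 1 * 343 / 2.34
f = 146.58

146.58 Hz


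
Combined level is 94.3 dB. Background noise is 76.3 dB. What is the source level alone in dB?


Given values:
  L_total = 94.3 dB, L_bg = 76.3 dB
Formula: L_source = 10 * log10(10^(L_total/10) - 10^(L_bg/10))
Convert to linear:
  10^(94.3/10) = 2691534803.9269
  10^(76.3/10) = 42657951.8802
Difference: 2691534803.9269 - 42657951.8802 = 2648876852.0467
L_source = 10 * log10(2648876852.0467) = 94.23

94.23 dB


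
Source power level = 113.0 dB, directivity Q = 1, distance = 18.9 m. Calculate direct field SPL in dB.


Given values:
  Lw = 113.0 dB, Q = 1, r = 18.9 m
Formula: SPL = Lw + 10 * log10(Q / (4 * pi * r^2))
Compute 4 * pi * r^2 = 4 * pi * 18.9^2 = 4488.8332
Compute Q / denom = 1 / 4488.8332 = 0.00022278
Compute 10 * log10(0.00022278) = -36.5212
SPL = 113.0 + (-36.5212) = 76.48

76.48 dB


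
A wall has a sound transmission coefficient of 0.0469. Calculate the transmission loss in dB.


Given values:
  tau = 0.0469
Formula: TL = 10 * log10(1 / tau)
Compute 1 / tau = 1 / 0.0469 = 21.322
Compute log10(21.322) = 1.328828
TL = 10 * 1.328828 = 13.29

13.29 dB


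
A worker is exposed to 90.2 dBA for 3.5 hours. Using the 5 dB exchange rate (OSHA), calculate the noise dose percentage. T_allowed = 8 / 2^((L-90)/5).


Given values:
  L = 90.2 dBA, T = 3.5 hours
Formula: T_allowed = 8 / 2^((L - 90) / 5)
Compute exponent: (90.2 - 90) / 5 = 0.04
Compute 2^(0.04) = 1.028114
T_allowed = 8 / 1.028114 = 7.781238 hours
Dose = (T / T_allowed) * 100
Dose = (3.5 / 7.781238) * 100 = 44.98

44.98 %


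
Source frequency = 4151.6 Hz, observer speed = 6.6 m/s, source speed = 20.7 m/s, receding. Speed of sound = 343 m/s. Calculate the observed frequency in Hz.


Given values:
  f_s = 4151.6 Hz, v_o = 6.6 m/s, v_s = 20.7 m/s
  Direction: receding
Formula: f_o = f_s * (c - v_o) / (c + v_s)
Numerator: c - v_o = 343 - 6.6 = 336.4
Denominator: c + v_s = 343 + 20.7 = 363.7
f_o = 4151.6 * 336.4 / 363.7 = 3839.97

3839.97 Hz


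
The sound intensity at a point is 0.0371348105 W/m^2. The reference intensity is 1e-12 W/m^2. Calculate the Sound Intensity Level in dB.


Given values:
  I = 0.0371348105 W/m^2
  I_ref = 1e-12 W/m^2
Formula: SIL = 10 * log10(I / I_ref)
Compute ratio: I / I_ref = 37134810500
Compute log10: log10(37134810500) = 10.569781
Multiply: SIL = 10 * 10.569781 = 105.7

105.7 dB


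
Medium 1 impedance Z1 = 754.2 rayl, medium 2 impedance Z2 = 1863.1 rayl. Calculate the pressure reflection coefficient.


Given values:
  Z1 = 754.2 rayl, Z2 = 1863.1 rayl
Formula: R = (Z2 - Z1) / (Z2 + Z1)
Numerator: Z2 - Z1 = 1863.1 - 754.2 = 1108.9
Denominator: Z2 + Z1 = 1863.1 + 754.2 = 2617.3
R = 1108.9 / 2617.3 = 0.4237

0.4237


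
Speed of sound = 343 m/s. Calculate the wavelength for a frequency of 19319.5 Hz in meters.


Given values:
  c = 343 m/s, f = 19319.5 Hz
Formula: lambda = c / f
lambda = 343 / 19319.5
lambda = 0.0178

0.0178 m


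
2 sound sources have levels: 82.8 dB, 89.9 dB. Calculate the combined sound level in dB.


Formula: L_total = 10 * log10( sum(10^(Li/10)) )
  Source 1: 10^(82.8/10) = 190546071.7963
  Source 2: 10^(89.9/10) = 977237220.9558
Sum of linear values = 1167783292.7521
L_total = 10 * log10(1167783292.7521) = 90.67

90.67 dB


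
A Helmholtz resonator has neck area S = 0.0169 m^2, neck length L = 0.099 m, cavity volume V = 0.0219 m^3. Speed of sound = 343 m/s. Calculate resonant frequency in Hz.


Given values:
  S = 0.0169 m^2, L = 0.099 m, V = 0.0219 m^3, c = 343 m/s
Formula: f = (c / (2*pi)) * sqrt(S / (V * L))
Compute V * L = 0.0219 * 0.099 = 0.0021681
Compute S / (V * L) = 0.0169 / 0.0021681 = 7.7948
Compute sqrt(7.7948) = 2.791917
Compute c / (2*pi) = 343 / 6.283185 = 54.590148
f = 54.590148 * 2.791917 = 152.41

152.41 Hz


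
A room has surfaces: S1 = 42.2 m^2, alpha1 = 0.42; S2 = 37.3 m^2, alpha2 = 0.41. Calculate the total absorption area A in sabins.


Given surfaces:
  Surface 1: 42.2 * 0.42 = 17.724
  Surface 2: 37.3 * 0.41 = 15.293
Formula: A = sum(Si * alpha_i)
A = 17.724 + 15.293
A = 33.02

33.02 sabins


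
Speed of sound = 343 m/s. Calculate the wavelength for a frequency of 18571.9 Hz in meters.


Given values:
  c = 343 m/s, f = 18571.9 Hz
Formula: lambda = c / f
lambda = 343 / 18571.9
lambda = 0.0185

0.0185 m


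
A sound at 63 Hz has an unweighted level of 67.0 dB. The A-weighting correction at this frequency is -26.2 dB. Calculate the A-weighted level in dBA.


Given values:
  SPL = 67.0 dB
  A-weighting at 63 Hz = -26.2 dB
Formula: L_A = SPL + A_weight
L_A = 67.0 + (-26.2)
L_A = 40.8

40.8 dBA


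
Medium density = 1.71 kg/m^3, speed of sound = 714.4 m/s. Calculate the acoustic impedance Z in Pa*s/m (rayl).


Given values:
  rho = 1.71 kg/m^3
  c = 714.4 m/s
Formula: Z = rho * c
Z = 1.71 * 714.4
Z = 1221.62

1221.62 rayl


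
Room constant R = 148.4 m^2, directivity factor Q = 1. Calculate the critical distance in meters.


Given values:
  R = 148.4 m^2, Q = 1
Formula: d_c = 0.141 * sqrt(Q * R)
Compute Q * R = 1 * 148.4 = 148.4
Compute sqrt(148.4) = 12.182
d_c = 0.141 * 12.182 = 1.718

1.718 m


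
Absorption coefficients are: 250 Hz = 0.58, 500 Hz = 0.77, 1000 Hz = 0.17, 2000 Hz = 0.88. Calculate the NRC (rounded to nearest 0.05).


Given values:
  a_250 = 0.58, a_500 = 0.77
  a_1000 = 0.17, a_2000 = 0.88
Formula: NRC = (a250 + a500 + a1000 + a2000) / 4
Sum = 0.58 + 0.77 + 0.17 + 0.88 = 2.4
NRC = 2.4 / 4 = 0.6
Rounded to nearest 0.05: 0.6

0.6


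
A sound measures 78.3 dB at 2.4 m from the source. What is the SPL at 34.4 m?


Given values:
  SPL1 = 78.3 dB, r1 = 2.4 m, r2 = 34.4 m
Formula: SPL2 = SPL1 - 20 * log10(r2 / r1)
Compute ratio: r2 / r1 = 34.4 / 2.4 = 14.3333
Compute log10: log10(14.3333) = 1.156346
Compute drop: 20 * 1.156346 = 23.1269
SPL2 = 78.3 - 23.1269 = 55.17

55.17 dB


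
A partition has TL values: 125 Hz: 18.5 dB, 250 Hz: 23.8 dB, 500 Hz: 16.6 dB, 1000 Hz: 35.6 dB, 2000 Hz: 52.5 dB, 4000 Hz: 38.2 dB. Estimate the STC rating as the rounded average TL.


Given TL values at each frequency:
  125 Hz: 18.5 dB
  250 Hz: 23.8 dB
  500 Hz: 16.6 dB
  1000 Hz: 35.6 dB
  2000 Hz: 52.5 dB
  4000 Hz: 38.2 dB
Formula: STC ~ round(average of TL values)
Sum = 18.5 + 23.8 + 16.6 + 35.6 + 52.5 + 38.2 = 185.2
Average = 185.2 / 6 = 30.87
Rounded: 31

31


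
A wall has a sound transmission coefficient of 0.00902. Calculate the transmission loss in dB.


Given values:
  tau = 0.00902
Formula: TL = 10 * log10(1 / tau)
Compute 1 / tau = 1 / 0.00902 = 110.8647
Compute log10(110.8647) = 2.044793
TL = 10 * 2.044793 = 20.45

20.45 dB


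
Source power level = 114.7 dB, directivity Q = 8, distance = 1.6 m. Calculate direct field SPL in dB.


Given values:
  Lw = 114.7 dB, Q = 8, r = 1.6 m
Formula: SPL = Lw + 10 * log10(Q / (4 * pi * r^2))
Compute 4 * pi * r^2 = 4 * pi * 1.6^2 = 32.1699
Compute Q / denom = 8 / 32.1699 = 0.24867967
Compute 10 * log10(0.24867967) = -6.0436
SPL = 114.7 + (-6.0436) = 108.66

108.66 dB


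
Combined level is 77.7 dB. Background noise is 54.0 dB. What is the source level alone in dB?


Given values:
  L_total = 77.7 dB, L_bg = 54.0 dB
Formula: L_source = 10 * log10(10^(L_total/10) - 10^(L_bg/10))
Convert to linear:
  10^(77.7/10) = 58884365.5356
  10^(54.0/10) = 251188.6432
Difference: 58884365.5356 - 251188.6432 = 58633176.8924
L_source = 10 * log10(58633176.8924) = 77.68

77.68 dB


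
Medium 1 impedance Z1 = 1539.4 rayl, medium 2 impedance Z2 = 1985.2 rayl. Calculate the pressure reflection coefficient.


Given values:
  Z1 = 1539.4 rayl, Z2 = 1985.2 rayl
Formula: R = (Z2 - Z1) / (Z2 + Z1)
Numerator: Z2 - Z1 = 1985.2 - 1539.4 = 445.8
Denominator: Z2 + Z1 = 1985.2 + 1539.4 = 3524.6
R = 445.8 / 3524.6 = 0.1265

0.1265


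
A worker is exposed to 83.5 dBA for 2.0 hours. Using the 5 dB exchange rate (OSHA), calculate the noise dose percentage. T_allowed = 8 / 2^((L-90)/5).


Given values:
  L = 83.5 dBA, T = 2.0 hours
Formula: T_allowed = 8 / 2^((L - 90) / 5)
Compute exponent: (83.5 - 90) / 5 = -1.3
Compute 2^(-1.3) = 0.406126
T_allowed = 8 / 0.406126 = 19.69832 hours
Dose = (T / T_allowed) * 100
Dose = (2.0 / 19.69832) * 100 = 10.15

10.15 %


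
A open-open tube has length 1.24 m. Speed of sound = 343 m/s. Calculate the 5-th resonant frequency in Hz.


Given values:
  Tube type: open-open, L = 1.24 m, c = 343 m/s, n = 5
Formula: f_n = n * c / (2 * L)
Compute 2 * L = 2 * 1.24 = 2.48
f = 5 * 343 / 2.48
f = 691.53

691.53 Hz


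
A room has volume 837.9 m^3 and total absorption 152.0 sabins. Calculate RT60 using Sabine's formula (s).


Given values:
  V = 837.9 m^3
  A = 152.0 sabins
Formula: RT60 = 0.161 * V / A
Numerator: 0.161 * 837.9 = 134.9019
RT60 = 134.9019 / 152.0 = 0.888

0.888 s


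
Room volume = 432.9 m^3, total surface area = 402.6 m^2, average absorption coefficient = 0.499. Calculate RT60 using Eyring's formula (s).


Given values:
  V = 432.9 m^3, S = 402.6 m^2, alpha = 0.499
Formula: RT60 = 0.161 * V / (-S * ln(1 - alpha))
Compute ln(1 - 0.499) = ln(0.501) = -0.691149
Denominator: -402.6 * -0.691149 = 278.2566
Numerator: 0.161 * 432.9 = 69.6969
RT60 = 69.6969 / 278.2566 = 0.25

0.25 s


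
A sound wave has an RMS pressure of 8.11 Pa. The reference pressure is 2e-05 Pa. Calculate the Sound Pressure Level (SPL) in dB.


Given values:
  p = 8.11 Pa
  p_ref = 2e-05 Pa
Formula: SPL = 20 * log10(p / p_ref)
Compute ratio: p / p_ref = 8.11 / 2e-05 = 405500
Compute log10: log10(405500) = 5.607991
Multiply: SPL = 20 * 5.607991 = 112.16

112.16 dB


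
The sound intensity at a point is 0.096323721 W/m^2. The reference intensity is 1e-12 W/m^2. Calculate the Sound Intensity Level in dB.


Given values:
  I = 0.096323721 W/m^2
  I_ref = 1e-12 W/m^2
Formula: SIL = 10 * log10(I / I_ref)
Compute ratio: I / I_ref = 96323721000
Compute log10: log10(96323721000) = 10.983733
Multiply: SIL = 10 * 10.983733 = 109.84

109.84 dB


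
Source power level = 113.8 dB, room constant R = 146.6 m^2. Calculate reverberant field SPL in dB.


Given values:
  Lw = 113.8 dB, R = 146.6 m^2
Formula: SPL = Lw + 10 * log10(4 / R)
Compute 4 / R = 4 / 146.6 = 0.027285
Compute 10 * log10(0.027285) = -15.6408
SPL = 113.8 + (-15.6408) = 98.16

98.16 dB


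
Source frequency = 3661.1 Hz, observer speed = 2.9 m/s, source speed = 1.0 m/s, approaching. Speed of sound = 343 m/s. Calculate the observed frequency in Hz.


Given values:
  f_s = 3661.1 Hz, v_o = 2.9 m/s, v_s = 1.0 m/s
  Direction: approaching
Formula: f_o = f_s * (c + v_o) / (c - v_s)
Numerator: c + v_o = 343 + 2.9 = 345.9
Denominator: c - v_s = 343 - 1.0 = 342.0
f_o = 3661.1 * 345.9 / 342.0 = 3702.85

3702.85 Hz


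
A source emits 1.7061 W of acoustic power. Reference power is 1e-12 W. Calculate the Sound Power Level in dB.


Given values:
  W = 1.7061 W
  W_ref = 1e-12 W
Formula: SWL = 10 * log10(W / W_ref)
Compute ratio: W / W_ref = 1706100000000
Compute log10: log10(1706100000000) = 12.232004
Multiply: SWL = 10 * 12.232004 = 122.32

122.32 dB


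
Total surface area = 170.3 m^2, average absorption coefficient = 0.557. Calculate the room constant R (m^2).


Given values:
  S = 170.3 m^2, alpha = 0.557
Formula: R = S * alpha / (1 - alpha)
Numerator: 170.3 * 0.557 = 94.8571
Denominator: 1 - 0.557 = 0.443
R = 94.8571 / 0.443 = 214.12

214.12 m^2


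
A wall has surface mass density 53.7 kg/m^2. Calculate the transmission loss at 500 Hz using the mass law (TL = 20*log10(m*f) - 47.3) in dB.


Given values:
  m = 53.7 kg/m^2, f = 500 Hz
Formula: TL = 20 * log10(m * f) - 47.3
Compute m * f = 53.7 * 500 = 26850.0
Compute log10(26850.0) = 4.428944
Compute 20 * 4.428944 = 88.5789
TL = 88.5789 - 47.3 = 41.28

41.28 dB


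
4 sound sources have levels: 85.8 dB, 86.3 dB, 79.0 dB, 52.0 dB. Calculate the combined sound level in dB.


Formula: L_total = 10 * log10( sum(10^(Li/10)) )
  Source 1: 10^(85.8/10) = 380189396.3206
  Source 2: 10^(86.3/10) = 426579518.8016
  Source 3: 10^(79.0/10) = 79432823.4724
  Source 4: 10^(52.0/10) = 158489.3192
Sum of linear values = 886360227.9138
L_total = 10 * log10(886360227.9138) = 89.48

89.48 dB


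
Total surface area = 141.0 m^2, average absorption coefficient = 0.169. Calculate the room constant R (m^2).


Given values:
  S = 141.0 m^2, alpha = 0.169
Formula: R = S * alpha / (1 - alpha)
Numerator: 141.0 * 0.169 = 23.829
Denominator: 1 - 0.169 = 0.831
R = 23.829 / 0.831 = 28.68

28.68 m^2


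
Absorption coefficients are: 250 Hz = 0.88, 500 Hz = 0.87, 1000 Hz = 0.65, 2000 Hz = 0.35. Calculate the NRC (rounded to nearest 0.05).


Given values:
  a_250 = 0.88, a_500 = 0.87
  a_1000 = 0.65, a_2000 = 0.35
Formula: NRC = (a250 + a500 + a1000 + a2000) / 4
Sum = 0.88 + 0.87 + 0.65 + 0.35 = 2.75
NRC = 2.75 / 4 = 0.6875
Rounded to nearest 0.05: 0.7

0.7


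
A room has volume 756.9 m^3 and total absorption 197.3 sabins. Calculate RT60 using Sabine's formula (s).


Given values:
  V = 756.9 m^3
  A = 197.3 sabins
Formula: RT60 = 0.161 * V / A
Numerator: 0.161 * 756.9 = 121.8609
RT60 = 121.8609 / 197.3 = 0.618

0.618 s


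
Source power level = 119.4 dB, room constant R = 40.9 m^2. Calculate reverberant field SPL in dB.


Given values:
  Lw = 119.4 dB, R = 40.9 m^2
Formula: SPL = Lw + 10 * log10(4 / R)
Compute 4 / R = 4 / 40.9 = 0.0978
Compute 10 * log10(0.0978) = -10.0966
SPL = 119.4 + (-10.0966) = 109.3

109.3 dB


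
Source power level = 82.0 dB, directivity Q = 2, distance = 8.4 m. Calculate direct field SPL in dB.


Given values:
  Lw = 82.0 dB, Q = 2, r = 8.4 m
Formula: SPL = Lw + 10 * log10(Q / (4 * pi * r^2))
Compute 4 * pi * r^2 = 4 * pi * 8.4^2 = 886.6831
Compute Q / denom = 2 / 886.6831 = 0.0022556
Compute 10 * log10(0.0022556) = -26.4674
SPL = 82.0 + (-26.4674) = 55.53

55.53 dB


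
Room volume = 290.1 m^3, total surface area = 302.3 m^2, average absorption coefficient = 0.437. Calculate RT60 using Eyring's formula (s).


Given values:
  V = 290.1 m^3, S = 302.3 m^2, alpha = 0.437
Formula: RT60 = 0.161 * V / (-S * ln(1 - alpha))
Compute ln(1 - 0.437) = ln(0.563) = -0.574476
Denominator: -302.3 * -0.574476 = 173.6641
Numerator: 0.161 * 290.1 = 46.7061
RT60 = 46.7061 / 173.6641 = 0.269

0.269 s


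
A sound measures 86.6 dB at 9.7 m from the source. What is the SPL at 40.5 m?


Given values:
  SPL1 = 86.6 dB, r1 = 9.7 m, r2 = 40.5 m
Formula: SPL2 = SPL1 - 20 * log10(r2 / r1)
Compute ratio: r2 / r1 = 40.5 / 9.7 = 4.1753
Compute log10: log10(4.1753) = 0.620688
Compute drop: 20 * 0.620688 = 12.4138
SPL2 = 86.6 - 12.4138 = 74.19

74.19 dB


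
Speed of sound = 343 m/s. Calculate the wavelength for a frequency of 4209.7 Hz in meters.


Given values:
  c = 343 m/s, f = 4209.7 Hz
Formula: lambda = c / f
lambda = 343 / 4209.7
lambda = 0.0815

0.0815 m


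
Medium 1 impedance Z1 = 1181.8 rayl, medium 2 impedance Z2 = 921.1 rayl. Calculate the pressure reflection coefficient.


Given values:
  Z1 = 1181.8 rayl, Z2 = 921.1 rayl
Formula: R = (Z2 - Z1) / (Z2 + Z1)
Numerator: Z2 - Z1 = 921.1 - 1181.8 = -260.7
Denominator: Z2 + Z1 = 921.1 + 1181.8 = 2102.9
R = -260.7 / 2102.9 = -0.124

-0.124


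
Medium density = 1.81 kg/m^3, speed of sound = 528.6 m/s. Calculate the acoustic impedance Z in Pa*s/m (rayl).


Given values:
  rho = 1.81 kg/m^3
  c = 528.6 m/s
Formula: Z = rho * c
Z = 1.81 * 528.6
Z = 956.77

956.77 rayl


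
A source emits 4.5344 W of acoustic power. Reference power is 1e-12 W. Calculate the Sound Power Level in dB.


Given values:
  W = 4.5344 W
  W_ref = 1e-12 W
Formula: SWL = 10 * log10(W / W_ref)
Compute ratio: W / W_ref = 4534400000000
Compute log10: log10(4534400000000) = 12.65652
Multiply: SWL = 10 * 12.65652 = 126.57

126.57 dB


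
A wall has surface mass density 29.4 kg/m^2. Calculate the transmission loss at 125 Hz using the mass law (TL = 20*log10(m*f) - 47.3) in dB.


Given values:
  m = 29.4 kg/m^2, f = 125 Hz
Formula: TL = 20 * log10(m * f) - 47.3
Compute m * f = 29.4 * 125 = 3675.0
Compute log10(3675.0) = 3.565257
Compute 20 * 3.565257 = 71.3051
TL = 71.3051 - 47.3 = 24.01

24.01 dB


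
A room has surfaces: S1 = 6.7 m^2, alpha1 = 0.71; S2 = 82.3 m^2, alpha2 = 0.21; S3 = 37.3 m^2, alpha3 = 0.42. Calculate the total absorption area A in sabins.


Given surfaces:
  Surface 1: 6.7 * 0.71 = 4.757
  Surface 2: 82.3 * 0.21 = 17.283
  Surface 3: 37.3 * 0.42 = 15.666
Formula: A = sum(Si * alpha_i)
A = 4.757 + 17.283 + 15.666
A = 37.71

37.71 sabins
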